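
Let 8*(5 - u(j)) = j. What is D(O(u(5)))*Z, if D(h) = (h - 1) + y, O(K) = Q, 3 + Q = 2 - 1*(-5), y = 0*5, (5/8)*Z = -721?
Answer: -17304/5 ≈ -3460.8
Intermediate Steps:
Z = -5768/5 (Z = (8/5)*(-721) = -5768/5 ≈ -1153.6)
y = 0
u(j) = 5 - j/8
Q = 4 (Q = -3 + (2 - 1*(-5)) = -3 + (2 + 5) = -3 + 7 = 4)
O(K) = 4
D(h) = -1 + h (D(h) = (h - 1) + 0 = (-1 + h) + 0 = -1 + h)
D(O(u(5)))*Z = (-1 + 4)*(-5768/5) = 3*(-5768/5) = -17304/5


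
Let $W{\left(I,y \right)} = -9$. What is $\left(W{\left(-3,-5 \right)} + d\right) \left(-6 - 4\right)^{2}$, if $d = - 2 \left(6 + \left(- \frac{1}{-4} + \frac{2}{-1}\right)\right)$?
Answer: $-1750$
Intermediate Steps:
$d = - \frac{17}{2}$ ($d = - 2 \left(6 + \left(\left(-1\right) \left(- \frac{1}{4}\right) + 2 \left(-1\right)\right)\right) = - 2 \left(6 + \left(\frac{1}{4} - 2\right)\right) = - 2 \left(6 - \frac{7}{4}\right) = \left(-2\right) \frac{17}{4} = - \frac{17}{2} \approx -8.5$)
$\left(W{\left(-3,-5 \right)} + d\right) \left(-6 - 4\right)^{2} = \left(-9 - \frac{17}{2}\right) \left(-6 - 4\right)^{2} = - \frac{35 \left(-10\right)^{2}}{2} = \left(- \frac{35}{2}\right) 100 = -1750$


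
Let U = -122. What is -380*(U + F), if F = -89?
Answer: 80180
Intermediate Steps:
-380*(U + F) = -380*(-122 - 89) = -380*(-211) = 80180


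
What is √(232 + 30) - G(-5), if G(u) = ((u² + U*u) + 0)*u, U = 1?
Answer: 100 + √262 ≈ 116.19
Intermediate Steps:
G(u) = u*(u + u²) (G(u) = ((u² + 1*u) + 0)*u = ((u² + u) + 0)*u = ((u + u²) + 0)*u = (u + u²)*u = u*(u + u²))
√(232 + 30) - G(-5) = √(232 + 30) - (-5)²*(1 - 5) = √262 - 25*(-4) = √262 - 1*(-100) = √262 + 100 = 100 + √262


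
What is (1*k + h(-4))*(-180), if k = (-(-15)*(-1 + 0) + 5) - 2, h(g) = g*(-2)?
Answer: 720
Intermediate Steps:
h(g) = -2*g
k = -12 (k = (-(-15)*(-1) + 5) - 2 = (-3*5 + 5) - 2 = (-15 + 5) - 2 = -10 - 2 = -12)
(1*k + h(-4))*(-180) = (1*(-12) - 2*(-4))*(-180) = (-12 + 8)*(-180) = -4*(-180) = 720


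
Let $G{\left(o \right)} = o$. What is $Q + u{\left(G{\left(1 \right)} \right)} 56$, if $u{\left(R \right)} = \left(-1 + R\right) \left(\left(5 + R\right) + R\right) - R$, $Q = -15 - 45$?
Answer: $-116$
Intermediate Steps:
$Q = -60$ ($Q = -15 - 45 = -60$)
$u{\left(R \right)} = - R + \left(-1 + R\right) \left(5 + 2 R\right)$ ($u{\left(R \right)} = \left(-1 + R\right) \left(5 + 2 R\right) - R = - R + \left(-1 + R\right) \left(5 + 2 R\right)$)
$Q + u{\left(G{\left(1 \right)} \right)} 56 = -60 + \left(-5 + 2 \cdot 1 + 2 \cdot 1^{2}\right) 56 = -60 + \left(-5 + 2 + 2 \cdot 1\right) 56 = -60 + \left(-5 + 2 + 2\right) 56 = -60 - 56 = -116$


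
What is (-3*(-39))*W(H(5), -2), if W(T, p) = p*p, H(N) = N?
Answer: 468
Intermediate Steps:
W(T, p) = p**2
(-3*(-39))*W(H(5), -2) = -3*(-39)*(-2)**2 = 117*4 = 468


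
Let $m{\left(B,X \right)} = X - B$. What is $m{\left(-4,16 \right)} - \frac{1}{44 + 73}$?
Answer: $\frac{2339}{117} \approx 19.991$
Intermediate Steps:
$m{\left(-4,16 \right)} - \frac{1}{44 + 73} = \left(16 - -4\right) - \frac{1}{44 + 73} = \left(16 + 4\right) - \frac{1}{117} = 20 - \frac{1}{117} = \frac{2339}{117}$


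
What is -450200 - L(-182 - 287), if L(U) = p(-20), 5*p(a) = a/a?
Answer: -2251001/5 ≈ -4.5020e+5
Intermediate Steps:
p(a) = 1/5 (p(a) = (a/a)/5 = (1/5)*1 = 1/5)
L(U) = 1/5
-450200 - L(-182 - 287) = -450200 - 1*1/5 = -450200 - 1/5 = -2251001/5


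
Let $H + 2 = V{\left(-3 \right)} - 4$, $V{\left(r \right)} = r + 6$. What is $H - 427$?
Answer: $-430$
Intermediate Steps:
$V{\left(r \right)} = 6 + r$
$H = -3$ ($H = -2 + \left(\left(6 - 3\right) - 4\right) = -2 + \left(3 - 4\right) = -2 - 1 = -3$)
$H - 427 = -3 - 427 = -430$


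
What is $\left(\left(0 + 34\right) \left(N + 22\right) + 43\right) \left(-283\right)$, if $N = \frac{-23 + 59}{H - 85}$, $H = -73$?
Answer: $- \frac{17511191}{79} \approx -2.2166 \cdot 10^{5}$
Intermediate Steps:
$N = - \frac{18}{79}$ ($N = \frac{-23 + 59}{-73 - 85} = \frac{36}{-158} = 36 \left(- \frac{1}{158}\right) = - \frac{18}{79} \approx -0.22785$)
$\left(\left(0 + 34\right) \left(N + 22\right) + 43\right) \left(-283\right) = \left(\left(0 + 34\right) \left(- \frac{18}{79} + 22\right) + 43\right) \left(-283\right) = \left(34 \cdot \frac{1720}{79} + 43\right) \left(-283\right) = \left(\frac{58480}{79} + 43\right) \left(-283\right) = \frac{61877}{79} \left(-283\right) = - \frac{17511191}{79}$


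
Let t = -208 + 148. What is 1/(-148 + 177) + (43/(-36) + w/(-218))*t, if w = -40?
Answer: 575542/9483 ≈ 60.692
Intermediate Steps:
t = -60
1/(-148 + 177) + (43/(-36) + w/(-218))*t = 1/(-148 + 177) + (43/(-36) - 40/(-218))*(-60) = 1/29 + (43*(-1/36) - 40*(-1/218))*(-60) = 1/29 + (-43/36 + 20/109)*(-60) = 1/29 - 3967/3924*(-60) = 1/29 + 19835/327 = 575542/9483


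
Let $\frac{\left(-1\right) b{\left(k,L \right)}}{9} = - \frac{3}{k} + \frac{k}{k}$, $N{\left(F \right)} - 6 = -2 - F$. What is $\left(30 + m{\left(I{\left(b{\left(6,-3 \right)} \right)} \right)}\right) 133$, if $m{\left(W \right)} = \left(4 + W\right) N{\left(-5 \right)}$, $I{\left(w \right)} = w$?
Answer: $\frac{6783}{2} \approx 3391.5$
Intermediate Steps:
$N{\left(F \right)} = 4 - F$ ($N{\left(F \right)} = 6 - \left(2 + F\right) = 4 - F$)
$b{\left(k,L \right)} = -9 + \frac{27}{k}$ ($b{\left(k,L \right)} = - 9 \left(- \frac{3}{k} + \frac{k}{k}\right) = - 9 \left(- \frac{3}{k} + 1\right) = - 9 \left(1 - \frac{3}{k}\right) = -9 + \frac{27}{k}$)
$m{\left(W \right)} = 36 + 9 W$ ($m{\left(W \right)} = \left(4 + W\right) \left(4 - -5\right) = \left(4 + W\right) \left(4 + 5\right) = \left(4 + W\right) 9 = 36 + 9 W$)
$\left(30 + m{\left(I{\left(b{\left(6,-3 \right)} \right)} \right)}\right) 133 = \left(30 + \left(36 + 9 \left(-9 + \frac{27}{6}\right)\right)\right) 133 = \left(30 + \left(36 + 9 \left(-9 + 27 \cdot \frac{1}{6}\right)\right)\right) 133 = \left(30 + \left(36 + 9 \left(-9 + \frac{9}{2}\right)\right)\right) 133 = \left(30 + \left(36 + 9 \left(- \frac{9}{2}\right)\right)\right) 133 = \left(30 + \left(36 - \frac{81}{2}\right)\right) 133 = \left(30 - \frac{9}{2}\right) 133 = \frac{51}{2} \cdot 133 = \frac{6783}{2}$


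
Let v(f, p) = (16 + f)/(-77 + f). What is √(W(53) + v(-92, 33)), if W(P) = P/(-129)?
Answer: 11*√903/1677 ≈ 0.19711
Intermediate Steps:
v(f, p) = (16 + f)/(-77 + f)
W(P) = -P/129 (W(P) = P*(-1/129) = -P/129)
√(W(53) + v(-92, 33)) = √(-1/129*53 + (16 - 92)/(-77 - 92)) = √(-53/129 - 76/(-169)) = √(-53/129 - 1/169*(-76)) = √(-53/129 + 76/169) = √(847/21801) = 11*√903/1677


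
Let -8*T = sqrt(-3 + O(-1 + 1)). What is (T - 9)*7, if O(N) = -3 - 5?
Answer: -63 - 7*I*sqrt(11)/8 ≈ -63.0 - 2.902*I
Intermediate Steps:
O(N) = -8
T = -I*sqrt(11)/8 (T = -sqrt(-3 - 8)/8 = -I*sqrt(11)/8 ≈ -0.41458*I)
(T - 9)*7 = (-I*sqrt(11)/8 - 9)*7 = (-9 - I*sqrt(11)/8)*7 = -63 - 7*I*sqrt(11)/8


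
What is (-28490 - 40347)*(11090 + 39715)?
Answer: -3497263785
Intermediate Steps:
(-28490 - 40347)*(11090 + 39715) = -68837*50805 = -3497263785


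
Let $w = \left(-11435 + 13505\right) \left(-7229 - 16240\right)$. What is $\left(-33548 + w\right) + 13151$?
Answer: $-48601227$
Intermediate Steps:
$w = -48580830$ ($w = 2070 \left(-23469\right) = -48580830$)
$\left(-33548 + w\right) + 13151 = \left(-33548 - 48580830\right) + 13151 = -48614378 + 13151 = -48601227$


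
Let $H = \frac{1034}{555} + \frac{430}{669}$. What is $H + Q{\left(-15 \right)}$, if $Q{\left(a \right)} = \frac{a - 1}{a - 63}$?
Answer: $\frac{4361756}{1608945} \approx 2.7109$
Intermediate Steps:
$Q{\left(a \right)} = \frac{-1 + a}{-63 + a}$
$H = \frac{310132}{123765}$ ($H = 1034 \cdot \frac{1}{555} + 430 \cdot \frac{1}{669} = \frac{1034}{555} + \frac{430}{669} = \frac{310132}{123765} \approx 2.5058$)
$H + Q{\left(-15 \right)} = \frac{310132}{123765} + \frac{-1 - 15}{-63 - 15} = \frac{310132}{123765} + \frac{1}{-78} \left(-16\right) = \frac{310132}{123765} - - \frac{8}{39} = \frac{310132}{123765} + \frac{8}{39} = \frac{4361756}{1608945}$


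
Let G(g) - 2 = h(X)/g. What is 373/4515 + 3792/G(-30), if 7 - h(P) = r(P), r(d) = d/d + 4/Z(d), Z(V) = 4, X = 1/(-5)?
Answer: 102729383/49665 ≈ 2068.4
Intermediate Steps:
X = -1/5 ≈ -0.20000
r(d) = 2 (r(d) = d/d + 4/4 = 1 + 4*(1/4) = 1 + 1 = 2)
h(P) = 5 (h(P) = 7 - 1*2 = 7 - 2 = 5)
G(g) = 2 + 5/g
373/4515 + 3792/G(-30) = 373/4515 + 3792/(2 + 5/(-30)) = 373*(1/4515) + 3792/(2 + 5*(-1/30)) = 373/4515 + 3792/(2 - 1/6) = 373/4515 + 3792/(11/6) = 373/4515 + 3792*(6/11) = 373/4515 + 22752/11 = 102729383/49665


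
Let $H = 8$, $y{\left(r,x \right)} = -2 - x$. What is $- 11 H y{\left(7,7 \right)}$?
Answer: $792$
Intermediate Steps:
$- 11 H y{\left(7,7 \right)} = \left(-11\right) 8 \left(-2 - 7\right) = - 88 \left(-2 - 7\right) = \left(-88\right) \left(-9\right) = 792$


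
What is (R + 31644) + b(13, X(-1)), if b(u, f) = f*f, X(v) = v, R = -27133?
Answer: 4512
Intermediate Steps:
b(u, f) = f**2
(R + 31644) + b(13, X(-1)) = (-27133 + 31644) + (-1)**2 = 4511 + 1 = 4512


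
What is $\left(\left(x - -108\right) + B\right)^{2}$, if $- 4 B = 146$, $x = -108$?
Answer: $\frac{5329}{4} \approx 1332.3$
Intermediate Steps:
$B = - \frac{73}{2}$ ($B = \left(- \frac{1}{4}\right) 146 = - \frac{73}{2} \approx -36.5$)
$\left(\left(x - -108\right) + B\right)^{2} = \left(\left(-108 - -108\right) - \frac{73}{2}\right)^{2} = \left(\left(-108 + 108\right) - \frac{73}{2}\right)^{2} = \left(0 - \frac{73}{2}\right)^{2} = \left(- \frac{73}{2}\right)^{2} = \frac{5329}{4}$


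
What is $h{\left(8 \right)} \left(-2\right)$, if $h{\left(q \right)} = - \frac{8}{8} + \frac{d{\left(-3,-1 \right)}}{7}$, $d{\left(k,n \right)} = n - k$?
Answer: $\frac{10}{7} \approx 1.4286$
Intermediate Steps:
$h{\left(q \right)} = - \frac{5}{7}$ ($h{\left(q \right)} = - \frac{8}{8} + \frac{-1 - -3}{7} = \left(-8\right) \frac{1}{8} + \left(-1 + 3\right) \frac{1}{7} = -1 + 2 \cdot \frac{1}{7} = -1 + \frac{2}{7} = - \frac{5}{7}$)
$h{\left(8 \right)} \left(-2\right) = \left(- \frac{5}{7}\right) \left(-2\right) = \frac{10}{7}$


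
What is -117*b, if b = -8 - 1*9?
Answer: 1989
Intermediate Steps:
b = -17 (b = -8 - 9 = -17)
-117*b = -117*(-17) = 1989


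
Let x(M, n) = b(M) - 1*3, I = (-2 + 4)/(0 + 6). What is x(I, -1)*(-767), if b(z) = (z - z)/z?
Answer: 2301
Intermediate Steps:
I = 1/3 (I = 2/6 = 2*(1/6) = 1/3 ≈ 0.33333)
b(z) = 0 (b(z) = 0/z = 0)
x(M, n) = -3 (x(M, n) = 0 - 1*3 = 0 - 3 = -3)
x(I, -1)*(-767) = -3*(-767) = 2301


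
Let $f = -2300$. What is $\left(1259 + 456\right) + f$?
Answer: $-585$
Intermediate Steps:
$\left(1259 + 456\right) + f = \left(1259 + 456\right) - 2300 = 1715 - 2300 = -585$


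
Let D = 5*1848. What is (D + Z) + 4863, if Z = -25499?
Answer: -11396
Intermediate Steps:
D = 9240
(D + Z) + 4863 = (9240 - 25499) + 4863 = -16259 + 4863 = -11396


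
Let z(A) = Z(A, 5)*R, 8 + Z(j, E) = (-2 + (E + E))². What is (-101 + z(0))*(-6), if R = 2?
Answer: -66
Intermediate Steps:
Z(j, E) = -8 + (-2 + 2*E)² (Z(j, E) = -8 + (-2 + (E + E))² = -8 + (-2 + 2*E)²)
z(A) = 112 (z(A) = (-8 + 4*(-1 + 5)²)*2 = (-8 + 4*4²)*2 = (-8 + 4*16)*2 = (-8 + 64)*2 = 56*2 = 112)
(-101 + z(0))*(-6) = (-101 + 112)*(-6) = 11*(-6) = -66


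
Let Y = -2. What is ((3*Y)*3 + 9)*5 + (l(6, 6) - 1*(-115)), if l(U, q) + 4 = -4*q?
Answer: 42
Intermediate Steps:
l(U, q) = -4 - 4*q
((3*Y)*3 + 9)*5 + (l(6, 6) - 1*(-115)) = ((3*(-2))*3 + 9)*5 + ((-4 - 4*6) - 1*(-115)) = (-6*3 + 9)*5 + ((-4 - 24) + 115) = (-18 + 9)*5 + (-28 + 115) = -9*5 + 87 = -45 + 87 = 42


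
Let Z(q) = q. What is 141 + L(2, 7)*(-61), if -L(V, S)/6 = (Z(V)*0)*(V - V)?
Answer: 141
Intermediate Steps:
L(V, S) = 0 (L(V, S) = -6*V*0*(V - V) = -0*0 = -6*0 = 0)
141 + L(2, 7)*(-61) = 141 + 0*(-61) = 141 + 0 = 141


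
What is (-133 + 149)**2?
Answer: 256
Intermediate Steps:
(-133 + 149)**2 = 16**2 = 256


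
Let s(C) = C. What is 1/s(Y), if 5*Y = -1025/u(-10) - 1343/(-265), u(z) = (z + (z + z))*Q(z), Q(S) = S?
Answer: 15900/5251 ≈ 3.0280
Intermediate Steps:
u(z) = 3*z**2 (u(z) = (z + (z + z))*z = (z + 2*z)*z = (3*z)*z = 3*z**2)
Y = 5251/15900 (Y = (-1025/(3*(-10)**2) - 1343/(-265))/5 = (-1025/(3*100) - 1343*(-1/265))/5 = (-1025/300 + 1343/265)/5 = (-1025*1/300 + 1343/265)/5 = (-41/12 + 1343/265)/5 = (1/5)*(5251/3180) = 5251/15900 ≈ 0.33025)
1/s(Y) = 1/(5251/15900) = 15900/5251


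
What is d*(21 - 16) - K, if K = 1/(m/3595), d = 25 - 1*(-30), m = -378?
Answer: 107545/378 ≈ 284.51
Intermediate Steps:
d = 55 (d = 25 + 30 = 55)
K = -3595/378 (K = 1/(-378/3595) = -3595/378 ≈ -9.5106)
d*(21 - 16) - K = 55*(21 - 16) - 1*(-3595/378) = 55*5 + 3595/378 = 275 + 3595/378 = 107545/378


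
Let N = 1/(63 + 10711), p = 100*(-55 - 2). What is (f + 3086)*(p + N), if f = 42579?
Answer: -2804369801335/10774 ≈ -2.6029e+8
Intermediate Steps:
p = -5700 (p = 100*(-57) = -5700)
N = 1/10774 ≈ 9.2816e-5
(f + 3086)*(p + N) = (42579 + 3086)*(-5700 + 1/10774) = 45665*(-61411799/10774) = -2804369801335/10774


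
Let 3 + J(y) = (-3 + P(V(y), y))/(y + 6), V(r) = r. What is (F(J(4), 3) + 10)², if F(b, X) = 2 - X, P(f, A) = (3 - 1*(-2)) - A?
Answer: 81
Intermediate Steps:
P(f, A) = 5 - A (P(f, A) = (3 + 2) - A = 5 - A)
J(y) = -3 + (2 - y)/(6 + y) (J(y) = -3 + (-3 + (5 - y))/(y + 6) = -3 + (2 - y)/(6 + y))
(F(J(4), 3) + 10)² = ((2 - 1*3) + 10)² = ((2 - 3) + 10)² = (-1 + 10)² = 9² = 81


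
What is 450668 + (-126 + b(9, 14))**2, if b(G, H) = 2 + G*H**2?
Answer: 3140268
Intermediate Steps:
450668 + (-126 + b(9, 14))**2 = 450668 + (-126 + (2 + 9*14**2))**2 = 450668 + (-126 + (2 + 9*196))**2 = 450668 + (-126 + (2 + 1764))**2 = 450668 + (-126 + 1766)**2 = 450668 + 1640**2 = 450668 + 2689600 = 3140268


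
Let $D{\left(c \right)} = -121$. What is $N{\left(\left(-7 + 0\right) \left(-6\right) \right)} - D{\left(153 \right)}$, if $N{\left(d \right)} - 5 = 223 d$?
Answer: $9492$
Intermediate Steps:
$N{\left(d \right)} = 5 + 223 d$
$N{\left(\left(-7 + 0\right) \left(-6\right) \right)} - D{\left(153 \right)} = \left(5 + 223 \left(-7 + 0\right) \left(-6\right)\right) - -121 = \left(5 + 223 \left(\left(-7\right) \left(-6\right)\right)\right) + 121 = \left(5 + 223 \cdot 42\right) + 121 = \left(5 + 9366\right) + 121 = 9371 + 121 = 9492$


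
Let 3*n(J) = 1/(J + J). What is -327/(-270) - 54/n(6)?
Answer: -174851/90 ≈ -1942.8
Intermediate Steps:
n(J) = 1/(6*J) (n(J) = 1/(3*(J + J)) = 1/(3*((2*J))) = (1/(2*J))/3 = 1/(6*J))
-327/(-270) - 54/n(6) = -327/(-270) - 54/((⅙)/6) = -327*(-1/270) - 54/((⅙)*(⅙)) = 109/90 - 54/1/36 = 109/90 - 54*36 = 109/90 - 1944 = -174851/90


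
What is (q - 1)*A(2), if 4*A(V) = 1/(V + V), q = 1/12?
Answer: -11/192 ≈ -0.057292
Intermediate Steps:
q = 1/12 ≈ 0.083333
A(V) = 1/(8*V) (A(V) = 1/(4*(V + V)) = 1/(4*((2*V))) = (1/(2*V))/4 = 1/(8*V))
(q - 1)*A(2) = (1/12 - 1)*((⅛)/2) = -11/(96*2) = -11/12*1/16 = -11/192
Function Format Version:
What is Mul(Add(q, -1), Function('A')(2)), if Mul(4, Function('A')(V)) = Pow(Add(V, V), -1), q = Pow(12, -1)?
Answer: Rational(-11, 192) ≈ -0.057292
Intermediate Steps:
q = Rational(1, 12) ≈ 0.083333
Function('A')(V) = Mul(Rational(1, 8), Pow(V, -1)) (Function('A')(V) = Mul(Rational(1, 4), Pow(Add(V, V), -1)) = Mul(Rational(1, 4), Pow(Mul(2, V), -1)) = Mul(Rational(1, 4), Mul(Rational(1, 2), Pow(V, -1))) = Mul(Rational(1, 8), Pow(V, -1)))
Mul(Add(q, -1), Function('A')(2)) = Mul(Add(Rational(1, 12), -1), Mul(Rational(1, 8), Pow(2, -1))) = Mul(Rational(-11, 12), Mul(Rational(1, 8), Rational(1, 2))) = Mul(Rational(-11, 12), Rational(1, 16)) = Rational(-11, 192)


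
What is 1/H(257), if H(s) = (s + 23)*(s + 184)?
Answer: 1/123480 ≈ 8.0985e-6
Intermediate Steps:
H(s) = (23 + s)*(184 + s)
1/H(257) = 1/(4232 + 257² + 207*257) = 1/(4232 + 66049 + 53199) = 1/123480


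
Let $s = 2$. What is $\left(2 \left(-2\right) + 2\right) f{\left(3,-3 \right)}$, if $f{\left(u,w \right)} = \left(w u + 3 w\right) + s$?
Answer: $32$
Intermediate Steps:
$f{\left(u,w \right)} = 2 + 3 w + u w$ ($f{\left(u,w \right)} = \left(w u + 3 w\right) + 2 = \left(u w + 3 w\right) + 2 = \left(3 w + u w\right) + 2 = 2 + 3 w + u w$)
$\left(2 \left(-2\right) + 2\right) f{\left(3,-3 \right)} = \left(2 \left(-2\right) + 2\right) \left(2 + 3 \left(-3\right) + 3 \left(-3\right)\right) = \left(-4 + 2\right) \left(2 - 9 - 9\right) = \left(-2\right) \left(-16\right) = 32$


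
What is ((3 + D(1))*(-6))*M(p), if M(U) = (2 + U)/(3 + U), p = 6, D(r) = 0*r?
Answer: -16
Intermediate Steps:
D(r) = 0
M(U) = (2 + U)/(3 + U)
((3 + D(1))*(-6))*M(p) = ((3 + 0)*(-6))*((2 + 6)/(3 + 6)) = (3*(-6))*(8/9) = -2*8 = -18*8/9 = -16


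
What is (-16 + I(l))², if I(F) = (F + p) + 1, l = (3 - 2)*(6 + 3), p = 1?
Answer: 25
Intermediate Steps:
l = 9 (l = 1*9 = 9)
I(F) = 2 + F (I(F) = (F + 1) + 1 = (1 + F) + 1 = 2 + F)
(-16 + I(l))² = (-16 + (2 + 9))² = (-16 + 11)² = (-5)² = 25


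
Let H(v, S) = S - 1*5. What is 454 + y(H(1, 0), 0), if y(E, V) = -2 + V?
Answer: 452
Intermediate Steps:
H(v, S) = -5 + S (H(v, S) = S - 5 = -5 + S)
454 + y(H(1, 0), 0) = 454 + (-2 + 0) = 454 - 2 = 452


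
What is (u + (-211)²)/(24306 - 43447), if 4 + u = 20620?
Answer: -65137/19141 ≈ -3.4030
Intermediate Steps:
u = 20616 (u = -4 + 20620 = 20616)
(u + (-211)²)/(24306 - 43447) = (20616 + (-211)²)/(24306 - 43447) = (20616 + 44521)/(-19141) = 65137*(-1/19141) = -65137/19141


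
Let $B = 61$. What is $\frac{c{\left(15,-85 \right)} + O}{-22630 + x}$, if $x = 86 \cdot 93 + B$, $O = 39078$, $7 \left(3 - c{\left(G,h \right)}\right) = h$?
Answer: $- \frac{273652}{101997} \approx -2.6829$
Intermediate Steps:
$c{\left(G,h \right)} = 3 - \frac{h}{7}$
$x = 8059$ ($x = 86 \cdot 93 + 61 = 7998 + 61 = 8059$)
$\frac{c{\left(15,-85 \right)} + O}{-22630 + x} = \frac{\left(3 - - \frac{85}{7}\right) + 39078}{-22630 + 8059} = \frac{\left(3 + \frac{85}{7}\right) + 39078}{-14571} = \left(\frac{106}{7} + 39078\right) \left(- \frac{1}{14571}\right) = \frac{273652}{7} \left(- \frac{1}{14571}\right) = - \frac{273652}{101997}$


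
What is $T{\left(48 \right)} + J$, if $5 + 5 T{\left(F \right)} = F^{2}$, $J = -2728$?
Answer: $- \frac{11341}{5} \approx -2268.2$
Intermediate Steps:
$T{\left(F \right)} = -1 + \frac{F^{2}}{5}$
$T{\left(48 \right)} + J = \left(-1 + \frac{48^{2}}{5}\right) - 2728 = \left(-1 + \frac{1}{5} \cdot 2304\right) - 2728 = \left(-1 + \frac{2304}{5}\right) - 2728 = \frac{2299}{5} - 2728 = - \frac{11341}{5}$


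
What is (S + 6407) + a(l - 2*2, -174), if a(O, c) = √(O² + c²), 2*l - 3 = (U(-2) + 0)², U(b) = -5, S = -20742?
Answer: -14335 + 2*√7594 ≈ -14161.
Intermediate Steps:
l = 14 (l = 3/2 + (-5 + 0)²/2 = 3/2 + (½)*(-5)² = 3/2 + (½)*25 = 3/2 + 25/2 = 14)
(S + 6407) + a(l - 2*2, -174) = (-20742 + 6407) + √((14 - 2*2)² + (-174)²) = -14335 + √((14 - 4)² + 30276) = -14335 + √(10² + 30276) = -14335 + √(100 + 30276) = -14335 + √30376 = -14335 + 2*√7594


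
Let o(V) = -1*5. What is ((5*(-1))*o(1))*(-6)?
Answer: -150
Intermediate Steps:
o(V) = -5
((5*(-1))*o(1))*(-6) = ((5*(-1))*(-5))*(-6) = -5*(-5)*(-6) = 25*(-6) = -150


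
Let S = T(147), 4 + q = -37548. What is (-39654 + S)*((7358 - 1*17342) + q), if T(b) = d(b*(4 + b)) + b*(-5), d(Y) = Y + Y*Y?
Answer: -23420446097712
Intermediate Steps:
d(Y) = Y + Y²
q = -37552 (q = -4 - 37548 = -37552)
T(b) = -5*b + b*(1 + b*(4 + b))*(4 + b) (T(b) = (b*(4 + b))*(1 + b*(4 + b)) + b*(-5) = b*(1 + b*(4 + b))*(4 + b) - 5*b = -5*b + b*(1 + b*(4 + b))*(4 + b))
S = 492728271 (S = 147*(-5 + (1 + 147*(4 + 147))*(4 + 147)) = 147*(-5 + (1 + 147*151)*151) = 147*(-5 + (1 + 22197)*151) = 147*(-5 + 22198*151) = 147*(-5 + 3351898) = 147*3351893 = 492728271)
(-39654 + S)*((7358 - 1*17342) + q) = (-39654 + 492728271)*((7358 - 1*17342) - 37552) = 492688617*((7358 - 17342) - 37552) = 492688617*(-9984 - 37552) = 492688617*(-47536) = -23420446097712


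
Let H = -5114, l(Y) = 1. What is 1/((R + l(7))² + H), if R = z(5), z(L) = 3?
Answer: -1/5098 ≈ -0.00019616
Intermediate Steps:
R = 3
1/((R + l(7))² + H) = 1/((3 + 1)² - 5114) = 1/(4² - 5114) = 1/(16 - 5114) = 1/(-5098) = -1/5098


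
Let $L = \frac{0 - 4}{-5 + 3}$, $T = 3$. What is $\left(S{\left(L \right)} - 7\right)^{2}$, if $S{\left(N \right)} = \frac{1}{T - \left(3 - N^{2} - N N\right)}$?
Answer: $\frac{3025}{64} \approx 47.266$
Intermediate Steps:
$L = 2$ ($L = - \frac{4}{-2} = \left(-4\right) \left(- \frac{1}{2}\right) = 2$)
$S{\left(N \right)} = \frac{1}{2 N^{2}}$ ($S{\left(N \right)} = \frac{1}{3 - \left(3 - N^{2} - N N\right)} = \frac{1}{3 + \left(\left(N^{2} + N^{2}\right) - 3\right)} = \frac{1}{3 + \left(2 N^{2} - 3\right)} = \frac{1}{3 + \left(-3 + 2 N^{2}\right)} = \frac{1}{2 N^{2}}$)
$\left(S{\left(L \right)} - 7\right)^{2} = \left(\frac{1}{2 \cdot 4} - 7\right)^{2} = \left(\frac{1}{2} \cdot \frac{1}{4} - 7\right)^{2} = \left(\frac{1}{8} - 7\right)^{2} = \left(- \frac{55}{8}\right)^{2} = \frac{3025}{64}$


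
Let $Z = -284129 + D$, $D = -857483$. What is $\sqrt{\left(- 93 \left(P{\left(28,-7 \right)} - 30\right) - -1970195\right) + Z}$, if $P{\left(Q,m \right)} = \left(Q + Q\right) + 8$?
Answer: $\sqrt{825421} \approx 908.53$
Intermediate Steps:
$P{\left(Q,m \right)} = 8 + 2 Q$ ($P{\left(Q,m \right)} = 2 Q + 8 = 8 + 2 Q$)
$Z = -1141612$ ($Z = -284129 - 857483 = -1141612$)
$\sqrt{\left(- 93 \left(P{\left(28,-7 \right)} - 30\right) - -1970195\right) + Z} = \sqrt{\left(- 93 \left(\left(8 + 2 \cdot 28\right) - 30\right) - -1970195\right) - 1141612} = \sqrt{\left(- 93 \left(\left(8 + 56\right) - 30\right) + 1970195\right) - 1141612} = \sqrt{\left(- 93 \left(64 - 30\right) + 1970195\right) - 1141612} = \sqrt{\left(\left(-93\right) 34 + 1970195\right) - 1141612} = \sqrt{\left(-3162 + 1970195\right) - 1141612} = \sqrt{1967033 - 1141612} = \sqrt{825421}$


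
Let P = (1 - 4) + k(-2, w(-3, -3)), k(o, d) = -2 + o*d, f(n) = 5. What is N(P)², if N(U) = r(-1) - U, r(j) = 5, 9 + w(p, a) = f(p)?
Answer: 4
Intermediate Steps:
w(p, a) = -4 (w(p, a) = -9 + 5 = -4)
k(o, d) = -2 + d*o
P = 3 (P = (1 - 4) + (-2 - 4*(-2)) = -3 + (-2 + 8) = -3 + 6 = 3)
N(U) = 5 - U
N(P)² = (5 - 1*3)² = (5 - 3)² = 2² = 4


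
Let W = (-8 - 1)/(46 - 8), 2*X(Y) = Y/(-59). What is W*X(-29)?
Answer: -261/4484 ≈ -0.058207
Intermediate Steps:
X(Y) = -Y/118 (X(Y) = (Y/(-59))/2 = (Y*(-1/59))/2 = (-Y/59)/2 = -Y/118)
W = -9/38 ≈ -0.23684
W*X(-29) = -(-9)*(-29)/4484 = -9/38*29/118 = -261/4484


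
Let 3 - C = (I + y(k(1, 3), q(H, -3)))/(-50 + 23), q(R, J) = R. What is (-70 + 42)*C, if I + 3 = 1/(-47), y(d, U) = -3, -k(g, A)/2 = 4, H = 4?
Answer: -98672/1269 ≈ -77.756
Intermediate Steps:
k(g, A) = -8 (k(g, A) = -2*4 = -8)
I = -142/47 (I = -3 + 1/(-47) = -3 - 1/47 = -142/47 ≈ -3.0213)
C = 3524/1269 (C = 3 - (-142/47 - 3)/(-50 + 23) = 3 - (-283)/(47*(-27)) = 3 - (-283)*(-1)/(47*27) = 3 - 1*283/1269 = 3 - 283/1269 = 3524/1269 ≈ 2.7770)
(-70 + 42)*C = (-70 + 42)*(3524/1269) = -28*3524/1269 = -98672/1269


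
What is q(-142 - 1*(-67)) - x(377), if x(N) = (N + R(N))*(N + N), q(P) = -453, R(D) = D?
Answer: -568969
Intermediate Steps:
x(N) = 4*N² (x(N) = (N + N)*(N + N) = (2*N)*(2*N) = 4*N²)
q(-142 - 1*(-67)) - x(377) = -453 - 4*377² = -453 - 4*142129 = -453 - 1*568516 = -453 - 568516 = -568969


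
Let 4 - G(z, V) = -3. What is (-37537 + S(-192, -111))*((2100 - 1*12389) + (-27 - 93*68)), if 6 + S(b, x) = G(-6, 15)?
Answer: 624599040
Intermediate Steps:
G(z, V) = 7 (G(z, V) = 4 - 1*(-3) = 4 + 3 = 7)
S(b, x) = 1 (S(b, x) = -6 + 7 = 1)
(-37537 + S(-192, -111))*((2100 - 1*12389) + (-27 - 93*68)) = (-37537 + 1)*((2100 - 1*12389) + (-27 - 93*68)) = -37536*((2100 - 12389) + (-27 - 6324)) = -37536*(-10289 - 6351) = -37536*(-16640) = 624599040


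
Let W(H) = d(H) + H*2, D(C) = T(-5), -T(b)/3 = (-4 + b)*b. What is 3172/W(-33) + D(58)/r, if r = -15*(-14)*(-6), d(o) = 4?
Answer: -44315/868 ≈ -51.054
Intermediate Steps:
T(b) = -3*b*(-4 + b) (T(b) = -3*(-4 + b)*b = -3*b*(-4 + b))
r = -1260 (r = 210*(-6) = -1260)
D(C) = -135 (D(C) = 3*(-5)*(4 - 1*(-5)) = 3*(-5)*(4 + 5) = 3*(-5)*9 = -135)
W(H) = 4 + 2*H (W(H) = 4 + H*2 = 4 + 2*H)
3172/W(-33) + D(58)/r = 3172/(4 + 2*(-33)) - 135/(-1260) = 3172/(4 - 66) - 135*(-1/1260) = 3172/(-62) + 3/28 = 3172*(-1/62) + 3/28 = -1586/31 + 3/28 = -44315/868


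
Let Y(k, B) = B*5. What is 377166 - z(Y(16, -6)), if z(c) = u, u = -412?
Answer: 377578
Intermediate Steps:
Y(k, B) = 5*B
z(c) = -412
377166 - z(Y(16, -6)) = 377166 - 1*(-412) = 377166 + 412 = 377578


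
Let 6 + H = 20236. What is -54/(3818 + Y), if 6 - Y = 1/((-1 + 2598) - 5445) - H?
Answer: -153792/68505793 ≈ -0.0022449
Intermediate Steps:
H = 20230 (H = -6 + 20236 = 20230)
Y = 57632129/2848 (Y = 6 - (1/((-1 + 2598) - 5445) - 1*20230) = 6 - (1/(2597 - 5445) - 20230) = 6 - (1/(-2848) - 20230) = 6 - (-1/2848 - 20230) = 6 - 1*(-57615041/2848) = 6 + 57615041/2848 = 57632129/2848 ≈ 20236.)
-54/(3818 + Y) = -54/(3818 + 57632129/2848) = -54/68505793/2848 = -54*2848/68505793 = -153792/68505793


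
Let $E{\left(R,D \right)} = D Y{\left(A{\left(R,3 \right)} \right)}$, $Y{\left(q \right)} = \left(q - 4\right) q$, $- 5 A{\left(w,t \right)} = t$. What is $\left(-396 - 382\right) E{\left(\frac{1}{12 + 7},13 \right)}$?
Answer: $- \frac{697866}{25} \approx -27915.0$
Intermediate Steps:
$A{\left(w,t \right)} = - \frac{t}{5}$
$Y{\left(q \right)} = q \left(-4 + q\right)$ ($Y{\left(q \right)} = \left(-4 + q\right) q = q \left(-4 + q\right)$)
$E{\left(R,D \right)} = \frac{69 D}{25}$ ($E{\left(R,D \right)} = D \left(- \frac{1}{5}\right) 3 \left(-4 - \frac{3}{5}\right) = D \left(- \frac{3 \left(-4 - \frac{3}{5}\right)}{5}\right) = D \left(\left(- \frac{3}{5}\right) \left(- \frac{23}{5}\right)\right) = D \frac{69}{25} = \frac{69 D}{25}$)
$\left(-396 - 382\right) E{\left(\frac{1}{12 + 7},13 \right)} = \left(-396 - 382\right) \frac{69}{25} \cdot 13 = \left(-778\right) \frac{897}{25} = - \frac{697866}{25}$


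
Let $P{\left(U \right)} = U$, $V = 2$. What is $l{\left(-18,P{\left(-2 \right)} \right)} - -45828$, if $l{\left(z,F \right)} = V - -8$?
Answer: $45838$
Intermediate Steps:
$l{\left(z,F \right)} = 10$ ($l{\left(z,F \right)} = 2 - -8 = 2 + 8 = 10$)
$l{\left(-18,P{\left(-2 \right)} \right)} - -45828 = 10 - -45828 = 10 + 45828 = 45838$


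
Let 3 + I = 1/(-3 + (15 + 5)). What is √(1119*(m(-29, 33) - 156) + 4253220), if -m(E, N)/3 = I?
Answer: 3*√131287226/17 ≈ 2022.0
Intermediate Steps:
I = -50/17 (I = -3 + 1/(-3 + (15 + 5)) = -3 + 1/(-3 + 20) = -3 + 1/17 = -50/17 ≈ -2.9412)
m(E, N) = 150/17 (m(E, N) = -3*(-50/17) = 150/17)
√(1119*(m(-29, 33) - 156) + 4253220) = √(1119*(150/17 - 156) + 4253220) = √(1119*(-2502/17) + 4253220) = √(-2799738/17 + 4253220) = √(69505002/17) = 3*√131287226/17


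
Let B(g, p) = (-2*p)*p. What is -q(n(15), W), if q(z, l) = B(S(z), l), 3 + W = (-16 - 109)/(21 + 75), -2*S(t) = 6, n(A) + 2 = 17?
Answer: 170569/4608 ≈ 37.016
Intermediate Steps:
n(A) = 15 (n(A) = -2 + 17 = 15)
S(t) = -3 (S(t) = -½*6 = -3)
W = -413/96 (W = -3 + (-16 - 109)/(21 + 75) = -3 - 125/96 = -413/96 ≈ -4.3021)
B(g, p) = -2*p²
q(z, l) = -2*l²
-q(n(15), W) = -(-2)*(-413/96)² = -(-2)*170569/9216 = -1*(-170569/4608) = 170569/4608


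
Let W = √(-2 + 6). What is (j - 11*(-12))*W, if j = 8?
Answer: 280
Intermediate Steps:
W = 2 (W = √4 = 2)
(j - 11*(-12))*W = (8 - 11*(-12))*2 = (8 + 132)*2 = 140*2 = 280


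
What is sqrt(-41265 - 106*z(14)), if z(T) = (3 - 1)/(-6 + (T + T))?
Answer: I*sqrt(4994231)/11 ≈ 203.16*I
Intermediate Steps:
z(T) = 2/(-6 + 2*T)
sqrt(-41265 - 106*z(14)) = sqrt(-41265 - 106/(-3 + 14)) = sqrt(-41265 - 106/11) = sqrt(-454021/11) = I*sqrt(4994231)/11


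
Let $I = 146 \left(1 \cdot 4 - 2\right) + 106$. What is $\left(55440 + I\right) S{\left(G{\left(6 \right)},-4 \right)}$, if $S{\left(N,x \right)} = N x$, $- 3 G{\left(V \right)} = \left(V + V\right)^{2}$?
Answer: $10720896$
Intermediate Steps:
$G{\left(V \right)} = - \frac{4 V^{2}}{3}$ ($G{\left(V \right)} = - \frac{\left(V + V\right)^{2}}{3} = - \frac{\left(2 V\right)^{2}}{3} = - \frac{4 V^{2}}{3}$)
$I = 398$ ($I = 146 \left(4 - 2\right) + 106 = 146 \cdot 2 + 106 = 292 + 106 = 398$)
$\left(55440 + I\right) S{\left(G{\left(6 \right)},-4 \right)} = \left(55440 + 398\right) - \frac{4 \cdot 6^{2}}{3} \left(-4\right) = 55838 \left(- \frac{4}{3}\right) 36 \left(-4\right) = 55838 \left(\left(-48\right) \left(-4\right)\right) = 55838 \cdot 192 = 10720896$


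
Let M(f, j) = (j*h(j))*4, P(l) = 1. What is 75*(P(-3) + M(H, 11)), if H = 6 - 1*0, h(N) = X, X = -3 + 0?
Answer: -9825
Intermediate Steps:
X = -3
h(N) = -3
H = 6 (H = 6 + 0 = 6)
M(f, j) = -12*j (M(f, j) = (j*(-3))*4 = -3*j*4 = -12*j)
75*(P(-3) + M(H, 11)) = 75*(1 - 12*11) = 75*(1 - 132) = 75*(-131) = -9825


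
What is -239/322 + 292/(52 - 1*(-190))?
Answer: 18093/38962 ≈ 0.46438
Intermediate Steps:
-239/322 + 292/(52 - 1*(-190)) = -239*1/322 + 292/(52 + 190) = -239/322 + 292/242 = -239/322 + 292*(1/242) = -239/322 + 146/121 = 18093/38962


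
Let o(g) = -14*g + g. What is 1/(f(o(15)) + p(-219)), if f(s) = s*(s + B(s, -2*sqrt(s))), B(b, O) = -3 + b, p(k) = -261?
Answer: 1/76374 ≈ 1.3093e-5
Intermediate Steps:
o(g) = -13*g
f(s) = s*(-3 + 2*s) (f(s) = s*(s + (-3 + s)) = s*(-3 + 2*s))
1/(f(o(15)) + p(-219)) = 1/((-13*15)*(-3 + 2*(-13*15)) - 261) = 1/(-195*(-3 + 2*(-195)) - 261) = 1/(-195*(-3 - 390) - 261) = 1/(-195*(-393) - 261) = 1/(76635 - 261) = 1/76374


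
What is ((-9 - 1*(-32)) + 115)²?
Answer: 19044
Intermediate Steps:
((-9 - 1*(-32)) + 115)² = ((-9 + 32) + 115)² = (23 + 115)² = 138² = 19044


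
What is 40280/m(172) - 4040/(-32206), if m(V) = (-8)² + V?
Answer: 162276390/950077 ≈ 170.80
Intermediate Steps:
m(V) = 64 + V
40280/m(172) - 4040/(-32206) = 40280/(64 + 172) - 4040/(-32206) = 40280/236 - 4040*(-1/32206) = 40280*(1/236) + 2020/16103 = 10070/59 + 2020/16103 = 162276390/950077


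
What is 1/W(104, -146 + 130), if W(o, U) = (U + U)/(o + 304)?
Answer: -51/4 ≈ -12.750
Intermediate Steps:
W(o, U) = 2*U/(304 + o) (W(o, U) = (2*U)/(304 + o) = 2*U/(304 + o))
1/W(104, -146 + 130) = 1/(2*(-146 + 130)/(304 + 104)) = 1/(2*(-16)/408) = 1/(2*(-16)*(1/408)) = 1/(-4/51) = -51/4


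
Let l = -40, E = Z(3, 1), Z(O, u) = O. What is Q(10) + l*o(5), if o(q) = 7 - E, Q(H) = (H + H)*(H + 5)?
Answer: 140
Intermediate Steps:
E = 3
Q(H) = 2*H*(5 + H) (Q(H) = (2*H)*(5 + H) = 2*H*(5 + H))
o(q) = 4 (o(q) = 7 - 1*3 = 7 - 3 = 4)
Q(10) + l*o(5) = 2*10*(5 + 10) - 40*4 = 2*10*15 - 160 = 300 - 160 = 140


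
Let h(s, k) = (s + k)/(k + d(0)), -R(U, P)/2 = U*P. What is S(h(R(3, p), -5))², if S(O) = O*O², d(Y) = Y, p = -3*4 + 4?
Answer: 6321363049/15625 ≈ 4.0457e+5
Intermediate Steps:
p = -8 (p = -12 + 4 = -8)
R(U, P) = -2*P*U (R(U, P) = -2*U*P = -2*P*U)
h(s, k) = (k + s)/k (h(s, k) = (s + k)/(k + 0) = (k + s)/k)
S(O) = O³
S(h(R(3, p), -5))² = (((-5 - 2*(-8)*3)/(-5))³)² = ((-(-5 + 48)/5)³)² = ((-⅕*43)³)² = ((-43/5)³)² = (-79507/125)² = 6321363049/15625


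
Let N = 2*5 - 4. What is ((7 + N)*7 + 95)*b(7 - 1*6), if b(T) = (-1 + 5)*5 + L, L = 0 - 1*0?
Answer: 3720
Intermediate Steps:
L = 0 (L = 0 + 0 = 0)
N = 6 (N = 10 - 4 = 6)
b(T) = 20 (b(T) = (-1 + 5)*5 + 0 = 4*5 + 0 = 20 + 0 = 20)
((7 + N)*7 + 95)*b(7 - 1*6) = ((7 + 6)*7 + 95)*20 = (13*7 + 95)*20 = (91 + 95)*20 = 186*20 = 3720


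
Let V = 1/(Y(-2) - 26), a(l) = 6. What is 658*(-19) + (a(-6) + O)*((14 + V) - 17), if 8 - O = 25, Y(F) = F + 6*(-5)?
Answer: -723191/58 ≈ -12469.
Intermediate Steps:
Y(F) = -30 + F (Y(F) = F - 30 = -30 + F)
O = -17 (O = 8 - 1*25 = 8 - 25 = -17)
V = -1/58 (V = 1/((-30 - 2) - 26) = 1/(-32 - 26) = 1/(-58) = -1/58 ≈ -0.017241)
658*(-19) + (a(-6) + O)*((14 + V) - 17) = 658*(-19) + (6 - 17)*((14 - 1/58) - 17) = -12502 - 11*(811/58 - 17) = -12502 - 11*(-175/58) = -12502 + 1925/58 = -723191/58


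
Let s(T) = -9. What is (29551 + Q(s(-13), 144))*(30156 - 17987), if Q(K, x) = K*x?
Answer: 343835095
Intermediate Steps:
(29551 + Q(s(-13), 144))*(30156 - 17987) = (29551 - 9*144)*(30156 - 17987) = (29551 - 1296)*12169 = 28255*12169 = 343835095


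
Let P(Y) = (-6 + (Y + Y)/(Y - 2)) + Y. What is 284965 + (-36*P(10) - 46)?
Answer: 284685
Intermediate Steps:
P(Y) = -6 + Y + 2*Y/(-2 + Y) (P(Y) = (-6 + (2*Y)/(-2 + Y)) + Y = (-6 + 2*Y/(-2 + Y)) + Y = -6 + Y + 2*Y/(-2 + Y))
284965 + (-36*P(10) - 46) = 284965 + (-36*(12 + 10**2 - 6*10)/(-2 + 10) - 46) = 284965 + (-36*(12 + 100 - 60)/8 - 46) = 284965 + (-9*52/2 - 46) = 284965 + (-36*13/2 - 46) = 284965 + (-234 - 46) = 284965 - 280 = 284685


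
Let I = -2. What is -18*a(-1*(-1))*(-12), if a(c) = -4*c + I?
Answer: -1296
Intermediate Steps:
a(c) = -2 - 4*c (a(c) = -4*c - 2 = -2 - 4*c)
-18*a(-1*(-1))*(-12) = -18*(-2 - (-4)*(-1))*(-12) = -18*(-2 - 4*1)*(-12) = -18*(-2 - 4)*(-12) = -18*(-6)*(-12) = 108*(-12) = -1296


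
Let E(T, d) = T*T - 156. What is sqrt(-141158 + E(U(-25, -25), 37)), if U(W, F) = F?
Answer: I*sqrt(140689) ≈ 375.09*I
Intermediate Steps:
E(T, d) = -156 + T**2 (E(T, d) = T**2 - 156 = -156 + T**2)
sqrt(-141158 + E(U(-25, -25), 37)) = sqrt(-141158 + (-156 + (-25)**2)) = sqrt(-141158 + (-156 + 625)) = sqrt(-141158 + 469) = sqrt(-140689) = I*sqrt(140689)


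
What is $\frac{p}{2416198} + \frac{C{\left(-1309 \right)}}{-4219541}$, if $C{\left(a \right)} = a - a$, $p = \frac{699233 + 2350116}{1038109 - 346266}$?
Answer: $\frac{3049349}{1671629672914} \approx 1.8242 \cdot 10^{-6}$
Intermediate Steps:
$p = \frac{3049349}{691843} \approx 4.4076$
$C{\left(a \right)} = 0$
$\frac{p}{2416198} + \frac{C{\left(-1309 \right)}}{-4219541} = \frac{3049349}{691843 \cdot 2416198} + \frac{0}{-4219541} = \frac{3049349}{691843} \cdot \frac{1}{2416198} + 0 \left(- \frac{1}{4219541}\right) = \frac{3049349}{1671629672914} + 0 = \frac{3049349}{1671629672914}$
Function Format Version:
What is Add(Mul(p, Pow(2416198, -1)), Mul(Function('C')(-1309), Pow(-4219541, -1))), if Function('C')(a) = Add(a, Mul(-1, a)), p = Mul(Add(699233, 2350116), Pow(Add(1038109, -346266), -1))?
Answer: Rational(3049349, 1671629672914) ≈ 1.8242e-6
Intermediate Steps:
p = Rational(3049349, 691843) (p = Mul(3049349, Pow(691843, -1)) = Mul(3049349, Rational(1, 691843)) = Rational(3049349, 691843) ≈ 4.4076)
Function('C')(a) = 0
Add(Mul(p, Pow(2416198, -1)), Mul(Function('C')(-1309), Pow(-4219541, -1))) = Add(Mul(Rational(3049349, 691843), Pow(2416198, -1)), Mul(0, Pow(-4219541, -1))) = Add(Mul(Rational(3049349, 691843), Rational(1, 2416198)), Mul(0, Rational(-1, 4219541))) = Add(Rational(3049349, 1671629672914), 0) = Rational(3049349, 1671629672914)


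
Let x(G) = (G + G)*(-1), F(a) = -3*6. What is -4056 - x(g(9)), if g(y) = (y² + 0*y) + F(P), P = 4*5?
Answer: -3930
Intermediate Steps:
P = 20
F(a) = -18
g(y) = -18 + y² (g(y) = (y² + 0*y) - 18 = (y² + 0) - 18 = y² - 18 = -18 + y²)
x(G) = -2*G (x(G) = (2*G)*(-1) = -2*G)
-4056 - x(g(9)) = -4056 - (-2)*(-18 + 9²) = -4056 - (-2)*(-18 + 81) = -4056 - (-2)*63 = -4056 - 1*(-126) = -4056 + 126 = -3930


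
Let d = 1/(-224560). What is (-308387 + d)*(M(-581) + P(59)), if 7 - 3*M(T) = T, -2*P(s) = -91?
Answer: -4778345545749/64160 ≈ -7.4476e+7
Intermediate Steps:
P(s) = 91/2 (P(s) = -½*(-91) = 91/2)
d = -1/224560 ≈ -4.4532e-6
M(T) = 7/3 - T/3
(-308387 + d)*(M(-581) + P(59)) = (-308387 - 1/224560)*((7/3 - ⅓*(-581)) + 91/2) = -69251384721*((7/3 + 581/3) + 91/2)/224560 = -69251384721*(196 + 91/2)/224560 = -69251384721/224560*483/2 = -4778345545749/64160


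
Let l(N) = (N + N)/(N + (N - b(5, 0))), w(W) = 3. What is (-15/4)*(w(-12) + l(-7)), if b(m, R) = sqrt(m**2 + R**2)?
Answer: -1065/76 ≈ -14.013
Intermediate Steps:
b(m, R) = sqrt(R**2 + m**2)
l(N) = 2*N/(-5 + 2*N) (l(N) = (N + N)/(N + (N - sqrt(0**2 + 5**2))) = (2*N)/(N + (N - sqrt(0 + 25))) = (2*N)/(N + (N - sqrt(25))) = (2*N)/(N + (N - 1*5)) = (2*N)/(N + (N - 5)) = (2*N)/(N + (-5 + N)) = (2*N)/(-5 + 2*N) = 2*N/(-5 + 2*N))
(-15/4)*(w(-12) + l(-7)) = (-15/4)*(3 + 2*(-7)/(-5 + 2*(-7))) = (-15*1/4)*(3 + 2*(-7)/(-5 - 14)) = -15*(3 + 2*(-7)/(-19))/4 = -15*(3 + 2*(-7)*(-1/19))/4 = -15*(3 + 14/19)/4 = -15/4*71/19 = -1065/76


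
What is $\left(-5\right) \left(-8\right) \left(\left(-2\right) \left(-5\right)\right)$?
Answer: $400$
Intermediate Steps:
$\left(-5\right) \left(-8\right) \left(\left(-2\right) \left(-5\right)\right) = 40 \cdot 10 = 400$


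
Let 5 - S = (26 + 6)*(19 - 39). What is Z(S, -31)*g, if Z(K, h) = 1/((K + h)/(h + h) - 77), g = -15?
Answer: 155/898 ≈ 0.17261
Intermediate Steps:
S = 645 (S = 5 - (26 + 6)*(19 - 39) = 5 - 32*(-20) = 5 - 1*(-640) = 5 + 640 = 645)
Z(K, h) = 1/(-77 + (K + h)/(2*h)) (Z(K, h) = 1/((K + h)/((2*h)) - 77) = 1/((K + h)*(1/(2*h)) - 77) = 1/((K + h)/(2*h) - 77) = 1/(-77 + (K + h)/(2*h)))
Z(S, -31)*g = (2*(-31)/(645 - 153*(-31)))*(-15) = (2*(-31)/(645 + 4743))*(-15) = (2*(-31)/5388)*(-15) = (2*(-31)*(1/5388))*(-15) = -31/2694*(-15) = 155/898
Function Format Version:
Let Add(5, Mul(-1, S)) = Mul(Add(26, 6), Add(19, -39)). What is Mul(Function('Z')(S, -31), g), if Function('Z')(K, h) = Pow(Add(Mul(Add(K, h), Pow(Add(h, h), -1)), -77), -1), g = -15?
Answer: Rational(155, 898) ≈ 0.17261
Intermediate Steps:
S = 645 (S = Add(5, Mul(-1, Mul(Add(26, 6), Add(19, -39)))) = Add(5, Mul(-1, Mul(32, -20))) = Add(5, Mul(-1, -640)) = Add(5, 640) = 645)
Function('Z')(K, h) = Pow(Add(-77, Mul(Rational(1, 2), Pow(h, -1), Add(K, h))), -1) (Function('Z')(K, h) = Pow(Add(Mul(Add(K, h), Pow(Mul(2, h), -1)), -77), -1) = Pow(Add(Mul(Add(K, h), Mul(Rational(1, 2), Pow(h, -1))), -77), -1) = Pow(Add(Mul(Rational(1, 2), Pow(h, -1), Add(K, h)), -77), -1) = Pow(Add(-77, Mul(Rational(1, 2), Pow(h, -1), Add(K, h))), -1))
Mul(Function('Z')(S, -31), g) = Mul(Mul(2, -31, Pow(Add(645, Mul(-153, -31)), -1)), -15) = Mul(Mul(2, -31, Pow(Add(645, 4743), -1)), -15) = Mul(Mul(2, -31, Pow(5388, -1)), -15) = Mul(Mul(2, -31, Rational(1, 5388)), -15) = Mul(Rational(-31, 2694), -15) = Rational(155, 898)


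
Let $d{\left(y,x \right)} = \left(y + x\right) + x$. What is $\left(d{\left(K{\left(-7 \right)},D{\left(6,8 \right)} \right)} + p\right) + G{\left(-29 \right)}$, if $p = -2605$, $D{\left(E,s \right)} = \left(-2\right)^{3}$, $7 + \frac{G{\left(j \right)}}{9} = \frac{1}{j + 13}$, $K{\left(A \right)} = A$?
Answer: $- \frac{43065}{16} \approx -2691.6$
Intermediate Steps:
$G{\left(j \right)} = -63 + \frac{9}{13 + j}$ ($G{\left(j \right)} = -63 + \frac{9}{j + 13} = -63 + \frac{9}{13 + j}$)
$D{\left(E,s \right)} = -8$
$d{\left(y,x \right)} = y + 2 x$ ($d{\left(y,x \right)} = \left(x + y\right) + x = y + 2 x$)
$\left(d{\left(K{\left(-7 \right)},D{\left(6,8 \right)} \right)} + p\right) + G{\left(-29 \right)} = \left(\left(-7 + 2 \left(-8\right)\right) - 2605\right) + \frac{9 \left(-90 - -203\right)}{13 - 29} = \left(\left(-7 - 16\right) - 2605\right) + \frac{9 \left(-90 + 203\right)}{-16} = \left(-23 - 2605\right) + 9 \left(- \frac{1}{16}\right) 113 = -2628 - \frac{1017}{16} = - \frac{43065}{16}$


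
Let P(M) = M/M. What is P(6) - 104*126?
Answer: -13103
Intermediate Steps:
P(M) = 1
P(6) - 104*126 = 1 - 104*126 = 1 - 13104 = -13103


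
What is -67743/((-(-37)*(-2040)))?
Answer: 22581/25160 ≈ 0.89750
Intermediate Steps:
-67743/((-(-37)*(-2040))) = -67743/((-1*75480)) = -67743/(-75480) = -67743*(-1/75480) = 22581/25160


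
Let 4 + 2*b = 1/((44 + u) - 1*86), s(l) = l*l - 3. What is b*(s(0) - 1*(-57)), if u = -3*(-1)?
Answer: -1413/13 ≈ -108.69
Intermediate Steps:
u = 3
s(l) = -3 + l**2 (s(l) = l**2 - 3 = -3 + l**2)
b = -157/78 (b = -2 + 1/(2*((44 + 3) - 1*86)) = -2 + 1/(2*(47 - 86)) = -2 + (1/2)/(-39) = -2 + (1/2)*(-1/39) = -2 - 1/78 = -157/78 ≈ -2.0128)
b*(s(0) - 1*(-57)) = -157*((-3 + 0**2) - 1*(-57))/78 = -157*((-3 + 0) + 57)/78 = -157*(-3 + 57)/78 = -157/78*54 = -1413/13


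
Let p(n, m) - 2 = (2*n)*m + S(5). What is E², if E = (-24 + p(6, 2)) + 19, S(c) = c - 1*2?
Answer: 576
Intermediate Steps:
S(c) = -2 + c (S(c) = c - 2 = -2 + c)
p(n, m) = 5 + 2*m*n (p(n, m) = 2 + ((2*n)*m + (-2 + 5)) = 2 + (2*m*n + 3) = 2 + (3 + 2*m*n) = 5 + 2*m*n)
E = 24 (E = (-24 + (5 + 2*2*6)) + 19 = (-24 + (5 + 24)) + 19 = (-24 + 29) + 19 = 5 + 19 = 24)
E² = 24² = 576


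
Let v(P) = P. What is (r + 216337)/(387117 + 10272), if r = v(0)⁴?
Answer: 216337/397389 ≈ 0.54440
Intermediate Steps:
r = 0 (r = 0⁴ = 0)
(r + 216337)/(387117 + 10272) = (0 + 216337)/(387117 + 10272) = 216337/397389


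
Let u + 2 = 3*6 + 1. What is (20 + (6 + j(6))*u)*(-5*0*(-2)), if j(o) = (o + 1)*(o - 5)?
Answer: 0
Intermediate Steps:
u = 17 (u = -2 + (3*6 + 1) = -2 + (18 + 1) = -2 + 19 = 17)
j(o) = (1 + o)*(-5 + o)
(20 + (6 + j(6))*u)*(-5*0*(-2)) = (20 + (6 + (-5 + 6² - 4*6))*17)*(-5*0*(-2)) = (20 + (6 + (-5 + 36 - 24))*17)*(0*(-2)) = (20 + (6 + 7)*17)*0 = (20 + 13*17)*0 = (20 + 221)*0 = 241*0 = 0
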